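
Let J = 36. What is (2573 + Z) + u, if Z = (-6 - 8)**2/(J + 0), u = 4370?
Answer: 62536/9 ≈ 6948.4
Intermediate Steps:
Z = 49/9 (Z = (-6 - 8)**2/(36 + 0) = (-14)**2/36 = 196*(1/36) = 49/9 ≈ 5.4444)
(2573 + Z) + u = (2573 + 49/9) + 4370 = 23206/9 + 4370 = 62536/9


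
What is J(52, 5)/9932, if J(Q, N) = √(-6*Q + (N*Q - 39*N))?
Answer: I*√247/9932 ≈ 0.0015824*I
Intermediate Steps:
J(Q, N) = √(-39*N - 6*Q + N*Q) (J(Q, N) = √(-6*Q + (-39*N + N*Q)) = √(-39*N - 6*Q + N*Q))
J(52, 5)/9932 = √(-39*5 - 6*52 + 5*52)/9932 = √(-195 - 312 + 260)*(1/9932) = √(-247)*(1/9932) = (I*√247)*(1/9932) = I*√247/9932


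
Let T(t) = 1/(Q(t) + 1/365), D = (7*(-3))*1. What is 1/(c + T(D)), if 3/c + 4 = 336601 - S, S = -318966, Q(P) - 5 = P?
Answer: -1275944119/79754326 ≈ -15.998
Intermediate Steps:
Q(P) = 5 + P
D = -21 (D = -21*1 = -21)
c = 1/218521 (c = 3/(-4 + (336601 - 1*(-318966))) = 3/(-4 + (336601 + 318966)) = 3/(-4 + 655567) = 3/655563 = 3*(1/655563) = 1/218521 ≈ 4.5762e-6)
T(t) = 1/(1826/365 + t) (T(t) = 1/((5 + t) + 1/365) = 1/(1826/365 + t))
1/(c + T(D)) = 1/(1/218521 + 365/(1826 + 365*(-21))) = 1/(1/218521 + 365/(1826 - 7665)) = 1/(1/218521 + 365/(-5839)) = 1/(1/218521 + 365*(-1/5839)) = 1/(1/218521 - 365/5839) = 1/(-79754326/1275944119) = -1275944119/79754326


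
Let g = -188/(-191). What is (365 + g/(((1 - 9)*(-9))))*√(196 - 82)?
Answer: 1254917*√114/3438 ≈ 3897.3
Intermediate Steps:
g = 188/191 (g = -188*(-1/191) = 188/191 ≈ 0.98429)
(365 + g/(((1 - 9)*(-9))))*√(196 - 82) = (365 + 188/(191*(((1 - 9)*(-9)))))*√(196 - 82) = (365 + 188/(191*((-8*(-9)))))*√114 = (365 + (188/191)/72)*√114 = (365 + (188/191)*(1/72))*√114 = (365 + 47/3438)*√114 = 1254917*√114/3438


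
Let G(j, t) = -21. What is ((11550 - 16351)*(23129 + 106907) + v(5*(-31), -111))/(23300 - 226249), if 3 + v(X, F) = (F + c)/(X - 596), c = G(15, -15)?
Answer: 468851431957/152414699 ≈ 3076.2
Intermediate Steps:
c = -21
v(X, F) = -3 + (-21 + F)/(-596 + X) (v(X, F) = -3 + (F - 21)/(X - 596) = -3 + (-21 + F)/(-596 + X))
((11550 - 16351)*(23129 + 106907) + v(5*(-31), -111))/(23300 - 226249) = ((11550 - 16351)*(23129 + 106907) + (1767 - 111 - 15*(-31))/(-596 + 5*(-31)))/(23300 - 226249) = (-4801*130036 + (1767 - 111 - 3*(-155))/(-596 - 155))/(-202949) = (-624302836 + (1767 - 111 + 465)/(-751))*(-1/202949) = (-624302836 - 1/751*2121)*(-1/202949) = (-624302836 - 2121/751)*(-1/202949) = -468851431957/751*(-1/202949) = 468851431957/152414699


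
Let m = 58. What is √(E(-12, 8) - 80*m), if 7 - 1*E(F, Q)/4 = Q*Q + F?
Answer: 2*I*√1205 ≈ 69.426*I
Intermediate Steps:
E(F, Q) = 28 - 4*F - 4*Q² (E(F, Q) = 28 - 4*(Q*Q + F) = 28 - 4*(Q² + F) = 28 - 4*(F + Q²) = 28 + (-4*F - 4*Q²) = 28 - 4*F - 4*Q²)
√(E(-12, 8) - 80*m) = √((28 - 4*(-12) - 4*8²) - 80*58) = √((28 + 48 - 4*64) - 4640) = √((28 + 48 - 256) - 4640) = √(-180 - 4640) = √(-4820) = 2*I*√1205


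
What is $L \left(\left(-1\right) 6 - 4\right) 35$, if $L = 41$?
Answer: $-14350$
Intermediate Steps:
$L \left(\left(-1\right) 6 - 4\right) 35 = 41 \left(\left(-1\right) 6 - 4\right) 35 = 41 \left(-6 - 4\right) 35 = 41 \left(-10\right) 35 = \left(-410\right) 35 = -14350$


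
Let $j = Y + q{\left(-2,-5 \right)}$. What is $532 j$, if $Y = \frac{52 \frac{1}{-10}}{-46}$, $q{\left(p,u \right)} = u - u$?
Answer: $\frac{6916}{115} \approx 60.139$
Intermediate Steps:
$q{\left(p,u \right)} = 0$
$Y = \frac{13}{115}$ ($Y = 52 \left(- \frac{1}{10}\right) \left(- \frac{1}{46}\right) = \left(- \frac{26}{5}\right) \left(- \frac{1}{46}\right) = \frac{13}{115} \approx 0.11304$)
$j = \frac{13}{115}$ ($j = \frac{13}{115} + 0 = \frac{13}{115} \approx 0.11304$)
$532 j = 532 \cdot \frac{13}{115} = \frac{6916}{115}$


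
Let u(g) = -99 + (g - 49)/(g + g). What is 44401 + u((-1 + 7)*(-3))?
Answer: 1594939/36 ≈ 44304.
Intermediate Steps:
u(g) = -99 + (-49 + g)/(2*g) (u(g) = -99 + (-49 + g)/((2*g)) = -99 + (-49 + g)*(1/(2*g)) = -99 + (-49 + g)/(2*g))
44401 + u((-1 + 7)*(-3)) = 44401 + (-49 - 197*(-1 + 7)*(-3))/(2*(((-1 + 7)*(-3)))) = 44401 + (-49 - 1182*(-3))/(2*((6*(-3)))) = 44401 + (1/2)*(-49 - 197*(-18))/(-18) = 44401 + (1/2)*(-1/18)*(-49 + 3546) = 44401 + (1/2)*(-1/18)*3497 = 44401 - 3497/36 = 1594939/36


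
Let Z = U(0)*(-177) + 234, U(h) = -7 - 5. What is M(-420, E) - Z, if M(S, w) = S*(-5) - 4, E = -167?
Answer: -262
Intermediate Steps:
U(h) = -12
M(S, w) = -4 - 5*S (M(S, w) = -5*S - 4 = -4 - 5*S)
Z = 2358 (Z = -12*(-177) + 234 = 2124 + 234 = 2358)
M(-420, E) - Z = (-4 - 5*(-420)) - 1*2358 = (-4 + 2100) - 2358 = 2096 - 2358 = -262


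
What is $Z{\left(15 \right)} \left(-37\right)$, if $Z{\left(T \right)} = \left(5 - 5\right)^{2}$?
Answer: $0$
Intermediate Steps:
$Z{\left(T \right)} = 0$ ($Z{\left(T \right)} = 0^{2} = 0$)
$Z{\left(15 \right)} \left(-37\right) = 0 \left(-37\right) = 0$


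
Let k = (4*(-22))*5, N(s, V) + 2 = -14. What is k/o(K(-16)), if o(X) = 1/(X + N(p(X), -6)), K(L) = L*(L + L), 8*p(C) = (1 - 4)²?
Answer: -218240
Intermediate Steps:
p(C) = 9/8 (p(C) = (1 - 4)²/8 = (⅛)*(-3)² = (⅛)*9 = 9/8)
N(s, V) = -16 (N(s, V) = -2 - 14 = -16)
K(L) = 2*L² (K(L) = L*(2*L) = 2*L²)
o(X) = 1/(-16 + X) (o(X) = 1/(X - 16) = 1/(-16 + X))
k = -440 (k = -88*5 = -440)
k/o(K(-16)) = -440/(1/(-16 + 2*(-16)²)) = -440/(1/(-16 + 2*256)) = -440/(1/(-16 + 512)) = -440/(1/496) = -440/1/496 = -440*496 = -218240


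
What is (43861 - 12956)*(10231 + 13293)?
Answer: 727009220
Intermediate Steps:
(43861 - 12956)*(10231 + 13293) = 30905*23524 = 727009220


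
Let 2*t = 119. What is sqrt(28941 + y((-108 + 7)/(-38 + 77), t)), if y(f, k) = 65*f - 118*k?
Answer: sqrt(195765)/3 ≈ 147.48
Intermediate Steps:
t = 119/2 (t = (1/2)*119 = 119/2 ≈ 59.500)
y(f, k) = -118*k + 65*f
sqrt(28941 + y((-108 + 7)/(-38 + 77), t)) = sqrt(28941 + (-118*119/2 + 65*((-108 + 7)/(-38 + 77)))) = sqrt(28941 + (-7021 + 65*(-101/39))) = sqrt(28941 + (-7021 - 505/3)) = sqrt(28941 - 21568/3) = sqrt(65255/3) = sqrt(195765)/3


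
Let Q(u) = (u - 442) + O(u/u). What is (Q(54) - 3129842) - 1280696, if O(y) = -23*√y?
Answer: -4410949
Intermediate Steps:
Q(u) = -465 + u (Q(u) = (u - 442) - 23*√1 = (-442 + u) - 23*√1 = (-442 + u) - 23*1 = (-442 + u) - 23 = -465 + u)
(Q(54) - 3129842) - 1280696 = ((-465 + 54) - 3129842) - 1280696 = (-411 - 3129842) - 1280696 = -3130253 - 1280696 = -4410949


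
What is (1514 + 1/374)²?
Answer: 320624340169/139876 ≈ 2.2922e+6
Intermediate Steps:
(1514 + 1/374)² = (566237/374)² = 320624340169/139876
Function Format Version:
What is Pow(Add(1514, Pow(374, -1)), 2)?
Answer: Rational(320624340169, 139876) ≈ 2.2922e+6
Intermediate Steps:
Pow(Add(1514, Pow(374, -1)), 2) = Pow(Add(1514, Rational(1, 374)), 2) = Pow(Rational(566237, 374), 2) = Rational(320624340169, 139876)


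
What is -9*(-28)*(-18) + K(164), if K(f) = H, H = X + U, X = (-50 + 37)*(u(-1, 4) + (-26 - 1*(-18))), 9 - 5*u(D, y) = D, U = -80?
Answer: -4538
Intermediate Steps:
u(D, y) = 9/5 - D/5
X = 78 (X = (-50 + 37)*((9/5 - ⅕*(-1)) + (-26 - 1*(-18))) = -13*((9/5 + ⅕) + (-26 + 18)) = -13*(2 - 8) = -13*(-6) = 78)
H = -2 (H = 78 - 80 = -2)
K(f) = -2
-9*(-28)*(-18) + K(164) = -9*(-28)*(-18) - 2 = 252*(-18) - 2 = -4536 - 2 = -4538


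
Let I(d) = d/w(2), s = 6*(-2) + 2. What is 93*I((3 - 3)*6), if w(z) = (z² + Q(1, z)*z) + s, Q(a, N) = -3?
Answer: 0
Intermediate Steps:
s = -10 (s = -12 + 2 = -10)
w(z) = -10 + z² - 3*z (w(z) = (z² - 3*z) - 10 = -10 + z² - 3*z)
I(d) = -d/12 (I(d) = d/(-10 + 2² - 3*2) = d/(-10 + 4 - 6) = d/(-12) = d*(-1/12) = -d/12)
93*I((3 - 3)*6) = 93*(-(3 - 3)*6/12) = 93*(-0*6) = 93*(-1/12*0) = 93*0 = 0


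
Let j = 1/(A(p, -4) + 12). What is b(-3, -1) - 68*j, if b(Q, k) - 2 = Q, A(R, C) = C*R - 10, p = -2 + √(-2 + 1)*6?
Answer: -339/169 - 408*I/169 ≈ -2.0059 - 2.4142*I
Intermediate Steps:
p = -2 + 6*I (p = -2 + √(-1)*6 = -2 + I*6 = -2 + 6*I ≈ -2.0 + 6.0*I)
A(R, C) = -10 + C*R
b(Q, k) = 2 + Q
j = (10 + 24*I)/676 (j = 1/((-10 - 4*(-2 + 6*I)) + 12) = 1/((-10 + (8 - 24*I)) + 12) = 1/((-2 - 24*I) + 12) = 1/(10 - 24*I) = (10 + 24*I)/676 ≈ 0.014793 + 0.035503*I)
b(-3, -1) - 68*j = (2 - 3) - 68*(5/338 + 6*I/169) = -1 + (-170/169 - 408*I/169) = -339/169 - 408*I/169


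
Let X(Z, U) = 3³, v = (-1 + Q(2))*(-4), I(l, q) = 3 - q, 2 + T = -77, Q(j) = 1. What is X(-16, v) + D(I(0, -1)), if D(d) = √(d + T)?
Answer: 27 + 5*I*√3 ≈ 27.0 + 8.6602*I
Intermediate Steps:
T = -79 (T = -2 - 77 = -79)
D(d) = √(-79 + d) (D(d) = √(d - 79) = √(-79 + d))
v = 0 (v = (-1 + 1)*(-4) = 0*(-4) = 0)
X(Z, U) = 27
X(-16, v) + D(I(0, -1)) = 27 + √(-79 + (3 - 1*(-1))) = 27 + √(-79 + (3 + 1)) = 27 + √(-79 + 4) = 27 + √(-75) = 27 + 5*I*√3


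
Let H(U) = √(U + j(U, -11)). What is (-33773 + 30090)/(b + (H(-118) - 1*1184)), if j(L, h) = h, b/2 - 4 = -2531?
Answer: 22974554/38912773 + 3683*I*√129/38912773 ≈ 0.59041 + 0.001075*I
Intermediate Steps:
b = -5054 (b = 8 + 2*(-2531) = 8 - 5062 = -5054)
H(U) = √(-11 + U) (H(U) = √(U - 11) = √(-11 + U))
(-33773 + 30090)/(b + (H(-118) - 1*1184)) = (-33773 + 30090)/(-5054 + (√(-11 - 118) - 1*1184)) = -3683/(-5054 + (√(-129) - 1184)) = -3683/(-5054 + (I*√129 - 1184)) = -3683/(-5054 + (-1184 + I*√129)) = -3683/(-6238 + I*√129)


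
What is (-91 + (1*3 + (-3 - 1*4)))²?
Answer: 9025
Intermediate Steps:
(-91 + (1*3 + (-3 - 1*4)))² = (-91 + (3 + (-3 - 4)))² = (-91 + (3 - 7))² = (-91 - 4)² = (-95)² = 9025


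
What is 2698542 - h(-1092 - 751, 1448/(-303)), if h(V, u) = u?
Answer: 817659674/303 ≈ 2.6985e+6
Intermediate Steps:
2698542 - h(-1092 - 751, 1448/(-303)) = 2698542 - 1448/(-303) = 2698542 - 1448*(-1)/303 = 2698542 - 1*(-1448/303) = 2698542 + 1448/303 = 817659674/303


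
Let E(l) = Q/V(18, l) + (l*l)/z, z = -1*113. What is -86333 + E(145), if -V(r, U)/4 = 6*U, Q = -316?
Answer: -8505680053/98310 ≈ -86519.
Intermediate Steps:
z = -113
V(r, U) = -24*U
E(l) = -l²/113 + 79/(6*l) (E(l) = -316*(-1/(24*l)) + (l*l)/(-113) = -(-79)/(6*l) + l²*(-1/113) = 79/(6*l) - l²/113 = -l²/113 + 79/(6*l))
-86333 + E(145) = -86333 + (1/678)*(8927 - 6*145³)/145 = -86333 + (1/678)*(1/145)*(8927 - 6*3048625) = -86333 + (1/678)*(1/145)*(8927 - 18291750) = -86333 + (1/678)*(1/145)*(-18282823) = -86333 - 18282823/98310 = -8505680053/98310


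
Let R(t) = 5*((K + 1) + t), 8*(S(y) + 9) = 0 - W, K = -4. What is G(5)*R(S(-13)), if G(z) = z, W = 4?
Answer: -625/2 ≈ -312.50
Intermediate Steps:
S(y) = -19/2 (S(y) = -9 + (0 - 1*4)/8 = -9 + (0 - 4)/8 = -9 + (⅛)*(-4) = -9 - ½ = -19/2)
R(t) = -15 + 5*t (R(t) = 5*((-4 + 1) + t) = 5*(-3 + t) = -15 + 5*t)
G(5)*R(S(-13)) = 5*(-15 + 5*(-19/2)) = 5*(-15 - 95/2) = 5*(-125/2) = -625/2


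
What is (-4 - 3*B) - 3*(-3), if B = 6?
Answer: -13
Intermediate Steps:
(-4 - 3*B) - 3*(-3) = (-4 - 3*6) - 3*(-3) = (-4 - 18) + 9 = -22 + 9 = -13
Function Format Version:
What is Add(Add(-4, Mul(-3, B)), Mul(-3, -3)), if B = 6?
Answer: -13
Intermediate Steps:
Add(Add(-4, Mul(-3, B)), Mul(-3, -3)) = Add(Add(-4, Mul(-3, 6)), Mul(-3, -3)) = Add(Add(-4, -18), 9) = Add(-22, 9) = -13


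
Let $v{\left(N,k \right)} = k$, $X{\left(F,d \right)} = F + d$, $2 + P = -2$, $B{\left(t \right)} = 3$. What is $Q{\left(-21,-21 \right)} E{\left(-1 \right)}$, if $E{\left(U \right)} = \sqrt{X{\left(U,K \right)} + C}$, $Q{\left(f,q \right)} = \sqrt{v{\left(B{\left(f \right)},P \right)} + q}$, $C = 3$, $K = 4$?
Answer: $5 i \sqrt{6} \approx 12.247 i$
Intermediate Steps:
$P = -4$ ($P = -2 - 2 = -4$)
$Q{\left(f,q \right)} = \sqrt{-4 + q}$
$E{\left(U \right)} = \sqrt{7 + U}$ ($E{\left(U \right)} = \sqrt{\left(U + 4\right) + 3} = \sqrt{\left(4 + U\right) + 3} = \sqrt{7 + U}$)
$Q{\left(-21,-21 \right)} E{\left(-1 \right)} = \sqrt{-4 - 21} \sqrt{7 - 1} = \sqrt{-25} \sqrt{6} = 5 i \sqrt{6}$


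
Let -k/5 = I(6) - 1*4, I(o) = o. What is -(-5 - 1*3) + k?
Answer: -2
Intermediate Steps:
k = -10 (k = -5*(6 - 1*4) = -5*(6 - 4) = -5*2 = -10)
-(-5 - 1*3) + k = -(-5 - 1*3) - 10 = -(-5 - 3) - 10 = -1*(-8) - 10 = 8 - 10 = -2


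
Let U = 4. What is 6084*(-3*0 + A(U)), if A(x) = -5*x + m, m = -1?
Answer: -127764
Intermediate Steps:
A(x) = -1 - 5*x (A(x) = -5*x - 1 = -1 - 5*x)
6084*(-3*0 + A(U)) = 6084*(-3*0 + (-1 - 5*4)) = 6084*(0 + (-1 - 20)) = 6084*(0 - 21) = 6084*(-21) = -127764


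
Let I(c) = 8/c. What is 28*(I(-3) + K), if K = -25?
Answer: -2324/3 ≈ -774.67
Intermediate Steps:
28*(I(-3) + K) = 28*(8/(-3) - 25) = 28*(8*(-⅓) - 25) = 28*(-8/3 - 25) = 28*(-83/3) = -2324/3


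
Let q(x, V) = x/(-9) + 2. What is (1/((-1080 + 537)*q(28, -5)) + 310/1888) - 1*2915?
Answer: -2490201109/854320 ≈ -2914.8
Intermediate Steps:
q(x, V) = 2 - x/9 (q(x, V) = x*(-⅑) + 2 = -x/9 + 2 = 2 - x/9)
(1/((-1080 + 537)*q(28, -5)) + 310/1888) - 1*2915 = (1/((-1080 + 537)*(2 - ⅑*28)) + 310/1888) - 1*2915 = (1/((-543)*(2 - 28/9)) + 310*(1/1888)) - 2915 = (-1/(543*(-10/9)) + 155/944) - 2915 = (-1/543*(-9/10) + 155/944) - 2915 = (3/1810 + 155/944) - 2915 = 141691/854320 - 2915 = -2490201109/854320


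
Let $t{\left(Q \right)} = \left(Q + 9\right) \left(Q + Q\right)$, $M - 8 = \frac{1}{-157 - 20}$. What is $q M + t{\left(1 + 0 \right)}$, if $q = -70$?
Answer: $- \frac{95510}{177} \approx -539.6$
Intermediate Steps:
$M = \frac{1415}{177}$ ($M = 8 + \frac{1}{-157 - 20} = 8 + \frac{1}{-177} = 8 - \frac{1}{177} = \frac{1415}{177} \approx 7.9943$)
$t{\left(Q \right)} = 2 Q \left(9 + Q\right)$ ($t{\left(Q \right)} = \left(9 + Q\right) 2 Q = 2 Q \left(9 + Q\right)$)
$q M + t{\left(1 + 0 \right)} = \left(-70\right) \frac{1415}{177} + 2 \left(1 + 0\right) \left(9 + \left(1 + 0\right)\right) = - \frac{99050}{177} + 2 \cdot 1 \left(9 + 1\right) = - \frac{99050}{177} + 2 \cdot 1 \cdot 10 = - \frac{99050}{177} + 20 = - \frac{95510}{177}$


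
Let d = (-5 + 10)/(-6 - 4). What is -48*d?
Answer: 24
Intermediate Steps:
d = -½ (d = 5/(-10) = 5*(-⅒) = -½ ≈ -0.50000)
-48*d = -48*(-½) = 24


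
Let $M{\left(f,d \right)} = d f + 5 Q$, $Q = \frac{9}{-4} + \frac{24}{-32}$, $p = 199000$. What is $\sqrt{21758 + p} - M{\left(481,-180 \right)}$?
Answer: $86595 + \sqrt{220758} \approx 87065.0$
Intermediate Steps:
$Q = -3$ ($Q = 9 \left(- \frac{1}{4}\right) + 24 \left(- \frac{1}{32}\right) = - \frac{9}{4} - \frac{3}{4} = -3$)
$M{\left(f,d \right)} = -15 + d f$ ($M{\left(f,d \right)} = d f + 5 \left(-3\right) = d f - 15 = -15 + d f$)
$\sqrt{21758 + p} - M{\left(481,-180 \right)} = \sqrt{21758 + 199000} - \left(-15 - 86580\right) = \sqrt{220758} - \left(-15 - 86580\right) = \sqrt{220758} - -86595 = \sqrt{220758} + 86595 = 86595 + \sqrt{220758}$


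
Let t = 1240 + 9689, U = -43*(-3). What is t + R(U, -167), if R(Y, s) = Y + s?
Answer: 10891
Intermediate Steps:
U = 129
t = 10929
t + R(U, -167) = 10929 + (129 - 167) = 10929 - 38 = 10891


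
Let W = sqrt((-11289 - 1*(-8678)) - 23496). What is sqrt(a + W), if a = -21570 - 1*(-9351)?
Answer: sqrt(-12219 + I*sqrt(26107)) ≈ 0.7308 + 110.54*I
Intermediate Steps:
a = -12219 (a = -21570 + 9351 = -12219)
W = I*sqrt(26107) (W = sqrt((-11289 + 8678) - 23496) = sqrt(-2611 - 23496) = sqrt(-26107) = I*sqrt(26107) ≈ 161.58*I)
sqrt(a + W) = sqrt(-12219 + I*sqrt(26107))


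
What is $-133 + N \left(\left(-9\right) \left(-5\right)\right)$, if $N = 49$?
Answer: $2072$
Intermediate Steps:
$-133 + N \left(\left(-9\right) \left(-5\right)\right) = -133 + 49 \left(\left(-9\right) \left(-5\right)\right) = -133 + 49 \cdot 45 = -133 + 2205 = 2072$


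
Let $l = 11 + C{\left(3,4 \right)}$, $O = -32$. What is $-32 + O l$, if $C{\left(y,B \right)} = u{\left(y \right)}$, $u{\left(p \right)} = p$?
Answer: $-480$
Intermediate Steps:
$C{\left(y,B \right)} = y$
$l = 14$ ($l = 11 + 3 = 14$)
$-32 + O l = -32 - 448 = -480$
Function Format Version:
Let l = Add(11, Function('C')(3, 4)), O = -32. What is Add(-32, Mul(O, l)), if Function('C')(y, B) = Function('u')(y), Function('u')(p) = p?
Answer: -480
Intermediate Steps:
Function('C')(y, B) = y
l = 14 (l = Add(11, 3) = 14)
Add(-32, Mul(O, l)) = Add(-32, Mul(-32, 14)) = Add(-32, -448) = -480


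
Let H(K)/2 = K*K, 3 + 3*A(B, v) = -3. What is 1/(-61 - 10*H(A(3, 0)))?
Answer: -1/141 ≈ -0.0070922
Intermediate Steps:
A(B, v) = -2 (A(B, v) = -1 + (1/3)*(-3) = -1 - 1 = -2)
H(K) = 2*K**2 (H(K) = 2*(K*K) = 2*K**2)
1/(-61 - 10*H(A(3, 0))) = 1/(-61 - 20*(-2)**2) = 1/(-61 - 20*4) = 1/(-61 - 10*8) = 1/(-61 - 80) = 1/(-141) = -1/141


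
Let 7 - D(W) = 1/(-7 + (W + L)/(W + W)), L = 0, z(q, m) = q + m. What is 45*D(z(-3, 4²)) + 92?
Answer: 5381/13 ≈ 413.92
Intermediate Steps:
z(q, m) = m + q
D(W) = 93/13 (D(W) = 7 - 1/(-7 + (W + 0)/(W + W)) = 7 - 1/(-7 + W/((2*W))) = 7 - 1/(-7 + W*(1/(2*W))) = 7 - 1/(-7 + ½) = 7 - 1/(-13/2) = 7 - 1*(-2/13) = 7 + 2/13 = 93/13)
45*D(z(-3, 4²)) + 92 = 45*(93/13) + 92 = 4185/13 + 92 = 5381/13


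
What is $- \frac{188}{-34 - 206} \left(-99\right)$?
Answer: $- \frac{1551}{20} \approx -77.55$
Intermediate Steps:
$- \frac{188}{-34 - 206} \left(-99\right) = - \frac{188}{-240} \left(-99\right) = \left(-188\right) \left(- \frac{1}{240}\right) \left(-99\right) = \frac{47}{60} \left(-99\right) = - \frac{1551}{20}$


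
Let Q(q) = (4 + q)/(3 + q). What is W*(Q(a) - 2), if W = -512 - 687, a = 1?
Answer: 3597/4 ≈ 899.25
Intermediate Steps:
W = -1199
Q(q) = (4 + q)/(3 + q)
W*(Q(a) - 2) = -1199*((4 + 1)/(3 + 1) - 2) = -1199*(5/4 - 2) = -1199*(-¾) = 3597/4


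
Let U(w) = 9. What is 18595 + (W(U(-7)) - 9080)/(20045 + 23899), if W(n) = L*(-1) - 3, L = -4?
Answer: 817129601/43944 ≈ 18595.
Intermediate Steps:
W(n) = 1 (W(n) = -4*(-1) - 3 = 4 - 3 = 1)
18595 + (W(U(-7)) - 9080)/(20045 + 23899) = 18595 + (1 - 9080)/(20045 + 23899) = 18595 - 9079/43944 = 817129601/43944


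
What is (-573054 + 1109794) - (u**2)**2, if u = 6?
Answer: 535444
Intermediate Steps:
(-573054 + 1109794) - (u**2)**2 = (-573054 + 1109794) - (6**2)**2 = 536740 - 1*36**2 = 536740 - 1*1296 = 536740 - 1296 = 535444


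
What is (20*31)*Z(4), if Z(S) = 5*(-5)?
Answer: -15500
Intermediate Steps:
Z(S) = -25
(20*31)*Z(4) = (20*31)*(-25) = 620*(-25) = -15500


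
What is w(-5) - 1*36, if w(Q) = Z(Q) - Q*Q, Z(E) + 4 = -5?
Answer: -70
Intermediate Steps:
Z(E) = -9 (Z(E) = -4 - 5 = -9)
w(Q) = -9 - Q**2 (w(Q) = -9 - Q*Q = -9 - Q**2)
w(-5) - 1*36 = (-9 - 1*(-5)**2) - 1*36 = (-9 - 1*25) - 36 = (-9 - 25) - 36 = -34 - 36 = -70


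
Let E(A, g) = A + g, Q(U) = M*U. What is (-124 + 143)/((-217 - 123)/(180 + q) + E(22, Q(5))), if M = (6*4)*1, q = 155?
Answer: 1273/9446 ≈ 0.13477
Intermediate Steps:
M = 24 (M = 24*1 = 24)
Q(U) = 24*U
(-124 + 143)/((-217 - 123)/(180 + q) + E(22, Q(5))) = (-124 + 143)/((-217 - 123)/(180 + 155) + (22 + 24*5)) = 19/(-340/335 + (22 + 120)) = 19/(-340*1/335 + 142) = 19/(-68/67 + 142) = 19/(9446/67) = 19*(67/9446) = 1273/9446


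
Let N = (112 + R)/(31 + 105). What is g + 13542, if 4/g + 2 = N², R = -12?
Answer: 22840730/1687 ≈ 13539.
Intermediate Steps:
N = 25/34 (N = (112 - 12)/(31 + 105) = 100/136 = 100*(1/136) = 25/34 ≈ 0.73529)
g = -4624/1687 (g = 4/(-2 + (25/34)²) = 4/(-2 + 625/1156) = 4/(-1687/1156) = 4*(-1156/1687) = -4624/1687 ≈ -2.7410)
g + 13542 = -4624/1687 + 13542 = 22840730/1687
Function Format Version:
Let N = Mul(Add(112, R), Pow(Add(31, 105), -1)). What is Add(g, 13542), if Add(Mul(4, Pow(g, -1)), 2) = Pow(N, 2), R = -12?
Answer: Rational(22840730, 1687) ≈ 13539.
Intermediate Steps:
N = Rational(25, 34) (N = Mul(Add(112, -12), Pow(Add(31, 105), -1)) = Mul(100, Pow(136, -1)) = Mul(100, Rational(1, 136)) = Rational(25, 34) ≈ 0.73529)
g = Rational(-4624, 1687) (g = Mul(4, Pow(Add(-2, Pow(Rational(25, 34), 2)), -1)) = Mul(4, Pow(Add(-2, Rational(625, 1156)), -1)) = Mul(4, Pow(Rational(-1687, 1156), -1)) = Mul(4, Rational(-1156, 1687)) = Rational(-4624, 1687) ≈ -2.7410)
Add(g, 13542) = Add(Rational(-4624, 1687), 13542) = Rational(22840730, 1687)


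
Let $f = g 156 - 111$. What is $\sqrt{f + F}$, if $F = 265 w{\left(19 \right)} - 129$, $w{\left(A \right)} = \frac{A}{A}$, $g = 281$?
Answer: $\sqrt{43861} \approx 209.43$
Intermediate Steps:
$w{\left(A \right)} = 1$
$F = 136$ ($F = 265 \cdot 1 - 129 = 265 - 129 = 136$)
$f = 43725$ ($f = 281 \cdot 156 - 111 = 43836 - 111 = 43725$)
$\sqrt{f + F} = \sqrt{43725 + 136} = \sqrt{43861}$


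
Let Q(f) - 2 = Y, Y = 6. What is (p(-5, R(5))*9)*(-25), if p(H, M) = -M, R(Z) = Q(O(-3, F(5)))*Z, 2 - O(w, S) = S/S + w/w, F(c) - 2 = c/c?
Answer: 9000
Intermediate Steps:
F(c) = 3 (F(c) = 2 + c/c = 2 + 1 = 3)
O(w, S) = 0 (O(w, S) = 2 - (S/S + w/w) = 2 - (1 + 1) = 2 - 1*2 = 2 - 2 = 0)
Q(f) = 8 (Q(f) = 2 + 6 = 8)
R(Z) = 8*Z
(p(-5, R(5))*9)*(-25) = (-8*5*9)*(-25) = (-1*40*9)*(-25) = -40*9*(-25) = -360*(-25) = 9000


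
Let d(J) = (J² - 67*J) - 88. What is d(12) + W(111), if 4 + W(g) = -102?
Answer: -854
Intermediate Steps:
W(g) = -106 (W(g) = -4 - 102 = -106)
d(J) = -88 + J² - 67*J
d(12) + W(111) = (-88 + 12² - 67*12) - 106 = (-88 + 144 - 804) - 106 = -748 - 106 = -854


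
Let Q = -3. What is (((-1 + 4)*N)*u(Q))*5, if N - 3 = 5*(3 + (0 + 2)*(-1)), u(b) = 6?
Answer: 720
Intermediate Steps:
N = 8 (N = 3 + 5*(3 + (0 + 2)*(-1)) = 3 + 5*(3 + 2*(-1)) = 3 + 5*(3 - 2) = 3 + 5*1 = 3 + 5 = 8)
(((-1 + 4)*N)*u(Q))*5 = (((-1 + 4)*8)*6)*5 = ((3*8)*6)*5 = (24*6)*5 = 144*5 = 720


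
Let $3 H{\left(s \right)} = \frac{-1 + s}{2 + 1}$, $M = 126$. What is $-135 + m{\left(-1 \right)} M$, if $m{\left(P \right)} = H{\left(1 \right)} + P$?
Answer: $-261$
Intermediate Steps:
$H{\left(s \right)} = - \frac{1}{9} + \frac{s}{9}$ ($H{\left(s \right)} = \frac{\left(-1 + s\right) \frac{1}{2 + 1}}{3} = \frac{\left(-1 + s\right) \frac{1}{3}}{3} = \frac{- \frac{1}{3} + \frac{s}{3}}{3} = - \frac{1}{9} + \frac{s}{9}$)
$m{\left(P \right)} = P$ ($m{\left(P \right)} = \left(- \frac{1}{9} + \frac{1}{9} \cdot 1\right) + P = \left(- \frac{1}{9} + \frac{1}{9}\right) + P = 0 + P = P$)
$-135 + m{\left(-1 \right)} M = -135 - 126 = -261$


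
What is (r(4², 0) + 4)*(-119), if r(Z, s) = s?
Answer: -476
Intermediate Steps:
(r(4², 0) + 4)*(-119) = (0 + 4)*(-119) = 4*(-119) = -476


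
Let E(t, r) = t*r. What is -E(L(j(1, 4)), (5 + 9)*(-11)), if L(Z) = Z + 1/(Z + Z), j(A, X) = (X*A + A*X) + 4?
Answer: 22253/12 ≈ 1854.4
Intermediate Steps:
j(A, X) = 4 + 2*A*X (j(A, X) = (A*X + A*X) + 4 = 2*A*X + 4 = 4 + 2*A*X)
L(Z) = Z + 1/(2*Z)
E(t, r) = r*t
-E(L(j(1, 4)), (5 + 9)*(-11)) = -(5 + 9)*(-11)*((4 + 2*1*4) + 1/(2*(4 + 2*1*4))) = -14*(-11)*((4 + 8) + 1/(2*(4 + 8))) = -(-154)*(12 + (½)/12) = -(-154)*(12 + (½)*(1/12)) = -(-154)*(12 + 1/24) = -(-154)*289/24 = -1*(-22253/12) = 22253/12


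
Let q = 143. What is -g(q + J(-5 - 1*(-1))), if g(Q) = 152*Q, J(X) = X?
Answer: -21128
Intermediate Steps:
-g(q + J(-5 - 1*(-1))) = -152*(143 + (-5 - 1*(-1))) = -152*(143 + (-5 + 1)) = -152*(143 - 4) = -152*139 = -1*21128 = -21128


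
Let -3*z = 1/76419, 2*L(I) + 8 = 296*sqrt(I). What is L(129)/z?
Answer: 917028 - 33930036*sqrt(129) ≈ -3.8445e+8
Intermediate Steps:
L(I) = -4 + 148*sqrt(I) (L(I) = -4 + (296*sqrt(I))/2 = -4 + 148*sqrt(I))
z = -1/229257 (z = -1/3/76419 = -1/3*1/76419 = -1/229257 ≈ -4.3619e-6)
L(129)/z = (-4 + 148*sqrt(129))/(-1/229257) = (-4 + 148*sqrt(129))*(-229257) = 917028 - 33930036*sqrt(129)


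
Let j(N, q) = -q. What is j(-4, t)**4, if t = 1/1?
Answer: 1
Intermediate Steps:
t = 1
j(-4, t)**4 = (-1*1)**4 = (-1)**4 = 1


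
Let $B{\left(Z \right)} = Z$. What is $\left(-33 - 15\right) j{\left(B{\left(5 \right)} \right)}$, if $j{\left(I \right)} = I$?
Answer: $-240$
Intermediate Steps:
$\left(-33 - 15\right) j{\left(B{\left(5 \right)} \right)} = \left(-33 - 15\right) 5 = \left(-48\right) 5 = -240$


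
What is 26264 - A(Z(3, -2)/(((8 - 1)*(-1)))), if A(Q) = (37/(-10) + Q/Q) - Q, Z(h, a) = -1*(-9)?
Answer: 1838579/70 ≈ 26265.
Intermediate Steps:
Z(h, a) = 9
A(Q) = -27/10 - Q (A(Q) = (37*(-⅒) + 1) - Q = (-37/10 + 1) - Q = -27/10 - Q)
26264 - A(Z(3, -2)/(((8 - 1)*(-1)))) = 26264 - (-27/10 - 9/((8 - 1)*(-1))) = 26264 - (-27/10 - 9/(7*(-1))) = 26264 - (-27/10 - 9/(-7)) = 26264 - (-27/10 - 9*(-1)/7) = 26264 - (-27/10 - 1*(-9/7)) = 26264 - (-27/10 + 9/7) = 26264 - 1*(-99/70) = 26264 + 99/70 = 1838579/70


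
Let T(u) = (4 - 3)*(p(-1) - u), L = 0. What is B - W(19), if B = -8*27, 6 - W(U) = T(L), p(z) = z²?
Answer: -221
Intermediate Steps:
T(u) = 1 - u (T(u) = (4 - 3)*((-1)² - u) = 1*(1 - u) = 1 - u)
W(U) = 5 (W(U) = 6 - (1 - 1*0) = 6 - (1 + 0) = 6 - 1*1 = 6 - 1 = 5)
B = -216
B - W(19) = -216 - 1*5 = -216 - 5 = -221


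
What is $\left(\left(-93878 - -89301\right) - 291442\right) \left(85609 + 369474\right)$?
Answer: $-134713214577$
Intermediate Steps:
$\left(\left(-93878 - -89301\right) - 291442\right) \left(85609 + 369474\right) = \left(\left(-93878 + 89301\right) - 291442\right) 455083 = \left(-4577 - 291442\right) 455083 = \left(-296019\right) 455083 = -134713214577$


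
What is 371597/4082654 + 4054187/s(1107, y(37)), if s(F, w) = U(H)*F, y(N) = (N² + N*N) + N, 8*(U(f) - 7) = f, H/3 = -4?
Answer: 33108210481265/49714477758 ≈ 665.97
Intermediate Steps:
H = -12 (H = 3*(-4) = -12)
U(f) = 7 + f/8
y(N) = N + 2*N² (y(N) = (N² + N²) + N = 2*N² + N = N + 2*N²)
s(F, w) = 11*F/2 (s(F, w) = (7 + (⅛)*(-12))*F = (7 - 3/2)*F = 11*F/2)
371597/4082654 + 4054187/s(1107, y(37)) = 371597/4082654 + 4054187/(((11/2)*1107)) = 371597*(1/4082654) + 4054187/(12177/2) = 371597/4082654 + 4054187*(2/12177) = 371597/4082654 + 8108374/12177 = 33108210481265/49714477758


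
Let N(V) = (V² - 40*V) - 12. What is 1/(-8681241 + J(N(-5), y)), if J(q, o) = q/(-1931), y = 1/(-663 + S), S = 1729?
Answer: -1931/16763476584 ≈ -1.1519e-7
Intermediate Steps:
y = 1/1066 (y = 1/(-663 + 1729) = 1/1066 ≈ 0.00093809)
N(V) = -12 + V² - 40*V
J(q, o) = -q/1931 (J(q, o) = q*(-1/1931) = -q/1931)
1/(-8681241 + J(N(-5), y)) = 1/(-8681241 - (-12 + (-5)² - 40*(-5))/1931) = 1/(-8681241 - (-12 + 25 + 200)/1931) = 1/(-8681241 - 1/1931*213) = 1/(-8681241 - 213/1931) = 1/(-16763476584/1931) = -1931/16763476584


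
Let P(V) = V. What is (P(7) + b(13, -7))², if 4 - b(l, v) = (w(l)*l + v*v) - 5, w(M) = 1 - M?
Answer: 15129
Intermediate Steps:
b(l, v) = 9 - v² - l*(1 - l) (b(l, v) = 4 - (((1 - l)*l + v*v) - 5) = 4 - ((l*(1 - l) + v²) - 5) = 4 - ((v² + l*(1 - l)) - 5) = 4 - (-5 + v² + l*(1 - l)) = 4 + (5 - v² - l*(1 - l)) = 9 - v² - l*(1 - l))
(P(7) + b(13, -7))² = (7 + (9 - 1*(-7)² + 13*(-1 + 13)))² = (7 + (9 - 1*49 + 13*12))² = (7 + (9 - 49 + 156))² = (7 + 116)² = 123² = 15129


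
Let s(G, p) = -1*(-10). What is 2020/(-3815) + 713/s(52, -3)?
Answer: 539979/7630 ≈ 70.771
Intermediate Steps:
s(G, p) = 10
2020/(-3815) + 713/s(52, -3) = 2020/(-3815) + 713/10 = 2020*(-1/3815) + 713*(⅒) = -404/763 + 713/10 = 539979/7630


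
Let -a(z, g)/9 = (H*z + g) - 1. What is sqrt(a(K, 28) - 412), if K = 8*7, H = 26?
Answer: I*sqrt(13759) ≈ 117.3*I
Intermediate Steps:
K = 56
a(z, g) = 9 - 234*z - 9*g (a(z, g) = -9*((26*z + g) - 1) = -9*((g + 26*z) - 1) = -9*(-1 + g + 26*z) = 9 - 234*z - 9*g)
sqrt(a(K, 28) - 412) = sqrt((9 - 234*56 - 9*28) - 412) = sqrt((9 - 13104 - 252) - 412) = sqrt(-13347 - 412) = sqrt(-13759) = I*sqrt(13759)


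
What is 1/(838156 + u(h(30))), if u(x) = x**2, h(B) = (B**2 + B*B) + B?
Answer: 1/4187056 ≈ 2.3883e-7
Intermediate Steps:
h(B) = B + 2*B**2 (h(B) = (B**2 + B**2) + B = 2*B**2 + B = B + 2*B**2)
1/(838156 + u(h(30))) = 1/(838156 + (30*(1 + 2*30))**2) = 1/(838156 + (30*(1 + 60))**2) = 1/(838156 + (30*61)**2) = 1/(838156 + 1830**2) = 1/(838156 + 3348900) = 1/4187056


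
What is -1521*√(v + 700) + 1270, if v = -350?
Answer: 1270 - 7605*√14 ≈ -27185.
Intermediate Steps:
-1521*√(v + 700) + 1270 = -1521*√(-350 + 700) + 1270 = -7605*√14 + 1270 = 1270 - 7605*√14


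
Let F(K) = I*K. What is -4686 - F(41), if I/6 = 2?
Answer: -5178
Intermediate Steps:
I = 12 (I = 6*2 = 12)
F(K) = 12*K
-4686 - F(41) = -4686 - 12*41 = -4686 - 1*492 = -4686 - 492 = -5178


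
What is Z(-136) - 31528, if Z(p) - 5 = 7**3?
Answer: -31180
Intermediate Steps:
Z(p) = 348 (Z(p) = 5 + 7**3 = 5 + 343 = 348)
Z(-136) - 31528 = 348 - 31528 = -31180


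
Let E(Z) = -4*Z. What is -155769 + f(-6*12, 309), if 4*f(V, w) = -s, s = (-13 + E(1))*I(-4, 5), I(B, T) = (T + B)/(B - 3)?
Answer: -4361549/28 ≈ -1.5577e+5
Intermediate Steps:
I(B, T) = (B + T)/(-3 + B)
s = 17/7 (s = (-13 - 4*1)*((-4 + 5)/(-3 - 4)) = (-13 - 4)*(1/(-7)) = -(-17)/7 = -17*(-⅐) = 17/7 ≈ 2.4286)
f(V, w) = -17/28 (f(V, w) = (-1*17/7)/4 = (¼)*(-17/7) = -17/28)
-155769 + f(-6*12, 309) = -155769 - 17/28 = -4361549/28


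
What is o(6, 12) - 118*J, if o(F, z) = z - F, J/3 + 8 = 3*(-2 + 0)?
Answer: 4962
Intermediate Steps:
J = -42 (J = -24 + 3*(3*(-2 + 0)) = -24 + 3*(3*(-2)) = -24 + 3*(-6) = -24 - 18 = -42)
o(6, 12) - 118*J = (12 - 1*6) - 118*(-42) = (12 - 6) + 4956 = 6 + 4956 = 4962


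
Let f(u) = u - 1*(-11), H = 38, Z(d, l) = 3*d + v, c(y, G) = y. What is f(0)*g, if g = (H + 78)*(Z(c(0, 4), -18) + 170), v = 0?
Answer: 216920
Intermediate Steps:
Z(d, l) = 3*d (Z(d, l) = 3*d + 0 = 3*d)
g = 19720 (g = (38 + 78)*(3*0 + 170) = 116*(0 + 170) = 116*170 = 19720)
f(u) = 11 + u (f(u) = u + 11 = 11 + u)
f(0)*g = (11 + 0)*19720 = 11*19720 = 216920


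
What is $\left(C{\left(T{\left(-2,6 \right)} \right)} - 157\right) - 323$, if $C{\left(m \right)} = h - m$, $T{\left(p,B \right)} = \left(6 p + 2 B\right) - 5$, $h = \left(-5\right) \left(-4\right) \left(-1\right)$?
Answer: $-495$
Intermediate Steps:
$h = -20$ ($h = 20 \left(-1\right) = -20$)
$T{\left(p,B \right)} = -5 + 2 B + 6 p$ ($T{\left(p,B \right)} = \left(2 B + 6 p\right) - 5 = -5 + 2 B + 6 p$)
$C{\left(m \right)} = -20 - m$
$\left(C{\left(T{\left(-2,6 \right)} \right)} - 157\right) - 323 = \left(\left(-20 - \left(-5 + 2 \cdot 6 + 6 \left(-2\right)\right)\right) - 157\right) - 323 = \left(\left(-20 - \left(-5 + 12 - 12\right)\right) - 157\right) - 323 = \left(\left(-20 - -5\right) - 157\right) - 323 = \left(\left(-20 + 5\right) - 157\right) - 323 = \left(-15 - 157\right) - 323 = -172 - 323 = -495$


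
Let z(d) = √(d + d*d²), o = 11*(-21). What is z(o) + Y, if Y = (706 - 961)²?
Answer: 65025 + I*√12326622 ≈ 65025.0 + 3510.9*I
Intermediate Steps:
o = -231
z(d) = √(d + d³)
Y = 65025 (Y = (-255)² = 65025)
z(o) + Y = √(-231 + (-231)³) + 65025 = √(-231 - 12326391) + 65025 = √(-12326622) + 65025 = I*√12326622 + 65025 = 65025 + I*√12326622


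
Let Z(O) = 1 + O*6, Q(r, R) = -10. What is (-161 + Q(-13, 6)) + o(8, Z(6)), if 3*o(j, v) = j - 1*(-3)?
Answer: -502/3 ≈ -167.33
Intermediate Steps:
Z(O) = 1 + 6*O
o(j, v) = 1 + j/3 (o(j, v) = (j - 1*(-3))/3 = (j + 3)/3 = (3 + j)/3 = 1 + j/3)
(-161 + Q(-13, 6)) + o(8, Z(6)) = (-161 - 10) + (1 + (⅓)*8) = -171 + (1 + 8/3) = -171 + 11/3 = -502/3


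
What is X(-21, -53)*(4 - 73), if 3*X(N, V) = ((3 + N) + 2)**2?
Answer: -5888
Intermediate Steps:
X(N, V) = (5 + N)**2/3 (X(N, V) = ((3 + N) + 2)**2/3 = (5 + N)**2/3)
X(-21, -53)*(4 - 73) = ((5 - 21)**2/3)*(4 - 73) = ((1/3)*(-16)**2)*(-69) = ((1/3)*256)*(-69) = (256/3)*(-69) = -5888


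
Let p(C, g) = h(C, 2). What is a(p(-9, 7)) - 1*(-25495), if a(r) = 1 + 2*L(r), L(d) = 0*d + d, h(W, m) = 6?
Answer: 25508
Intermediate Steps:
p(C, g) = 6
L(d) = d (L(d) = 0 + d = d)
a(r) = 1 + 2*r
a(p(-9, 7)) - 1*(-25495) = (1 + 2*6) - 1*(-25495) = (1 + 12) + 25495 = 13 + 25495 = 25508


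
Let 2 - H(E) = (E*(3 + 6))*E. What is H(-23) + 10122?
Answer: 5363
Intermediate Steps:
H(E) = 2 - 9*E² (H(E) = 2 - E*(3 + 6)*E = 2 - E*9*E = 2 - 9*E*E = 2 - 9*E²)
H(-23) + 10122 = (2 - 9*(-23)²) + 10122 = (2 - 9*529) + 10122 = (2 - 4761) + 10122 = -4759 + 10122 = 5363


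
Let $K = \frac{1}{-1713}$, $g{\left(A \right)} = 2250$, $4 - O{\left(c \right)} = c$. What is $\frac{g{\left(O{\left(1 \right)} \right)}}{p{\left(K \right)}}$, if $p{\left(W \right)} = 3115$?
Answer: $\frac{450}{623} \approx 0.72231$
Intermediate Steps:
$O{\left(c \right)} = 4 - c$
$K = - \frac{1}{1713} \approx -0.00058377$
$\frac{g{\left(O{\left(1 \right)} \right)}}{p{\left(K \right)}} = \frac{2250}{3115} = 2250 \cdot \frac{1}{3115} = \frac{450}{623}$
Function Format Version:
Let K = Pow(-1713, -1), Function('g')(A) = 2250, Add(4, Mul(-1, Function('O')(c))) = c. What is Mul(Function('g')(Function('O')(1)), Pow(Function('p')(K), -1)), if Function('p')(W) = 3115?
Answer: Rational(450, 623) ≈ 0.72231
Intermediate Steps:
Function('O')(c) = Add(4, Mul(-1, c))
K = Rational(-1, 1713) ≈ -0.00058377
Mul(Function('g')(Function('O')(1)), Pow(Function('p')(K), -1)) = Mul(2250, Pow(3115, -1)) = Mul(2250, Rational(1, 3115)) = Rational(450, 623)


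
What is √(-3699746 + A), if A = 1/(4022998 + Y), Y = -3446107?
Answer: I*√136809711526638815/192297 ≈ 1923.5*I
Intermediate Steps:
A = 1/576891 (A = 1/(4022998 - 3446107) = 1/576891 ≈ 1.7334e-6)
√(-3699746 + A) = √(-3699746 + 1/576891) = √(-2134350169685/576891) = I*√136809711526638815/192297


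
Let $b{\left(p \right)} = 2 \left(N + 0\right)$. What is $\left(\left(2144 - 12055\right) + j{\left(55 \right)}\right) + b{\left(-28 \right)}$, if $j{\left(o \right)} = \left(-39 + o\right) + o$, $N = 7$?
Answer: $-9826$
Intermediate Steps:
$j{\left(o \right)} = -39 + 2 o$
$b{\left(p \right)} = 14$ ($b{\left(p \right)} = 2 \left(7 + 0\right) = 2 \cdot 7 = 14$)
$\left(\left(2144 - 12055\right) + j{\left(55 \right)}\right) + b{\left(-28 \right)} = \left(\left(2144 - 12055\right) + \left(-39 + 2 \cdot 55\right)\right) + 14 = \left(-9911 + \left(-39 + 110\right)\right) + 14 = \left(-9911 + 71\right) + 14 = -9840 + 14 = -9826$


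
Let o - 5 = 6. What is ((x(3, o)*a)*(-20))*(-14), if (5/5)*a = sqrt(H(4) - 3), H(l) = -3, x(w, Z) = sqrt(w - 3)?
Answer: 0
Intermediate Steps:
o = 11 (o = 5 + 6 = 11)
x(w, Z) = sqrt(-3 + w)
a = I*sqrt(6) (a = sqrt(-3 - 3) = sqrt(-6) = I*sqrt(6) ≈ 2.4495*I)
((x(3, o)*a)*(-20))*(-14) = ((sqrt(-3 + 3)*(I*sqrt(6)))*(-20))*(-14) = ((sqrt(0)*(I*sqrt(6)))*(-20))*(-14) = ((0*(I*sqrt(6)))*(-20))*(-14) = (0*(-20))*(-14) = 0*(-14) = 0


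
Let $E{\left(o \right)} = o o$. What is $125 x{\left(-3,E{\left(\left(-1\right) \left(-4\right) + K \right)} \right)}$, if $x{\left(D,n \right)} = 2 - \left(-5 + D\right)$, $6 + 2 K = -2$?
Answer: $1250$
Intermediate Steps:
$K = -4$ ($K = -3 + \frac{1}{2} \left(-2\right) = -3 - 1 = -4$)
$E{\left(o \right)} = o^{2}$
$x{\left(D,n \right)} = 7 - D$
$125 x{\left(-3,E{\left(\left(-1\right) \left(-4\right) + K \right)} \right)} = 125 \left(7 - -3\right) = 125 \left(7 + 3\right) = 125 \cdot 10 = 1250$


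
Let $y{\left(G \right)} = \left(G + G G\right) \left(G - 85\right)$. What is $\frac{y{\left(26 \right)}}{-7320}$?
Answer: $\frac{6903}{1220} \approx 5.6582$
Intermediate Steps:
$y{\left(G \right)} = \left(-85 + G\right) \left(G + G^{2}\right)$ ($y{\left(G \right)} = \left(G + G^{2}\right) \left(-85 + G\right) = \left(-85 + G\right) \left(G + G^{2}\right)$)
$\frac{y{\left(26 \right)}}{-7320} = \frac{26 \left(-85 + 26^{2} - 2184\right)}{-7320} = 26 \left(-85 + 676 - 2184\right) \left(- \frac{1}{7320}\right) = 26 \left(-1593\right) \left(- \frac{1}{7320}\right) = \left(-41418\right) \left(- \frac{1}{7320}\right) = \frac{6903}{1220}$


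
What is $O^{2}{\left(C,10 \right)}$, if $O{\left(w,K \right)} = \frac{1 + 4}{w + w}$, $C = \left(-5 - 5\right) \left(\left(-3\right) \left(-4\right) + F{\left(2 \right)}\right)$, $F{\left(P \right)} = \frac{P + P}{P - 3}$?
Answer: $\frac{1}{1024} \approx 0.00097656$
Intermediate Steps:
$F{\left(P \right)} = \frac{2 P}{-3 + P}$
$C = -80$ ($C = \left(-5 - 5\right) \left(\left(-3\right) \left(-4\right) + 2 \cdot 2 \frac{1}{-3 + 2}\right) = - 10 \left(12 + 2 \cdot 2 \frac{1}{-1}\right) = - 10 \left(12 + 2 \cdot 2 \left(-1\right)\right) = - 10 \left(12 - 4\right) = \left(-10\right) 8 = -80$)
$O{\left(w,K \right)} = \frac{5}{2 w}$
$O^{2}{\left(C,10 \right)} = \left(\frac{5}{2 \left(-80\right)}\right)^{2} = \left(\frac{5}{2} \left(- \frac{1}{80}\right)\right)^{2} = \left(- \frac{1}{32}\right)^{2} = \frac{1}{1024}$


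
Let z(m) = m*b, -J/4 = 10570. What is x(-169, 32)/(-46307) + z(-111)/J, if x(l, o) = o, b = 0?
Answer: -32/46307 ≈ -0.00069104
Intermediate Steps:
J = -42280 (J = -4*10570 = -42280)
z(m) = 0 (z(m) = m*0 = 0)
x(-169, 32)/(-46307) + z(-111)/J = 32/(-46307) + 0/(-42280) = 32*(-1/46307) + 0*(-1/42280) = -32/46307 + 0 = -32/46307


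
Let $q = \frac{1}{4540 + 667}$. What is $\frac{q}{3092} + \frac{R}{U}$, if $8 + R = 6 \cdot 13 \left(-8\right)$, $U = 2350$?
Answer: $- \frac{5087612729}{18917551700} \approx -0.26894$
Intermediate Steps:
$q = \frac{1}{5207} \approx 0.00019205$
$R = -632$ ($R = -8 + 6 \cdot 13 \left(-8\right) = -8 + 78 \left(-8\right) = -8 - 624 = -632$)
$\frac{q}{3092} + \frac{R}{U} = \frac{1}{5207 \cdot 3092} - \frac{632}{2350} = \frac{1}{5207} \cdot \frac{1}{3092} - \frac{316}{1175} = \frac{1}{16100044} - \frac{316}{1175} = - \frac{5087612729}{18917551700}$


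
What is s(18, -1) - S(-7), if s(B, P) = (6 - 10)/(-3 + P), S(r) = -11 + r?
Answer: 19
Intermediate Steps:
s(B, P) = -4/(-3 + P)
s(18, -1) - S(-7) = -4/(-3 - 1) - (-11 - 7) = -4/(-4) - 1*(-18) = -4*(-¼) + 18 = 1 + 18 = 19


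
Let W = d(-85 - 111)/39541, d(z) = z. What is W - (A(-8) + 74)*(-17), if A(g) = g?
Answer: 44364806/39541 ≈ 1122.0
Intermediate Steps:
W = -196/39541 (W = (-85 - 111)/39541 = -196*1/39541 = -196/39541 ≈ -0.0049569)
W - (A(-8) + 74)*(-17) = -196/39541 - (-8 + 74)*(-17) = -196/39541 - 66*(-17) = -196/39541 - 1*(-1122) = -196/39541 + 1122 = 44364806/39541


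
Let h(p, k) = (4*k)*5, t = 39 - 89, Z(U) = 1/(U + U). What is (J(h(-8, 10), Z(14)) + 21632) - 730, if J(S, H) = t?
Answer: 20852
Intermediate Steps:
Z(U) = 1/(2*U)
t = -50
h(p, k) = 20*k
J(S, H) = -50
(J(h(-8, 10), Z(14)) + 21632) - 730 = (-50 + 21632) - 730 = 21582 - 730 = 20852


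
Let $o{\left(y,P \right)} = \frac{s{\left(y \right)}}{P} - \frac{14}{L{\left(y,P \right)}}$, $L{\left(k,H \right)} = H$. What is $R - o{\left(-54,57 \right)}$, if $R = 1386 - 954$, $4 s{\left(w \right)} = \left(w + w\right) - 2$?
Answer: $\frac{49331}{114} \approx 432.73$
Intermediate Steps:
$s{\left(w \right)} = - \frac{1}{2} + \frac{w}{2}$ ($s{\left(w \right)} = \frac{\left(w + w\right) - 2}{4} = \frac{2 w - 2}{4} = \frac{-2 + 2 w}{4} = - \frac{1}{2} + \frac{w}{2}$)
$o{\left(y,P \right)} = - \frac{14}{P} + \frac{- \frac{1}{2} + \frac{y}{2}}{P}$ ($o{\left(y,P \right)} = \frac{- \frac{1}{2} + \frac{y}{2}}{P} - \frac{14}{P} = - \frac{14}{P} + \frac{- \frac{1}{2} + \frac{y}{2}}{P}$)
$R = 432$
$R - o{\left(-54,57 \right)} = 432 - \frac{-29 - 54}{2 \cdot 57} = 432 - \frac{1}{2} \cdot \frac{1}{57} \left(-83\right) = 432 - - \frac{83}{114} = 432 + \frac{83}{114} = \frac{49331}{114}$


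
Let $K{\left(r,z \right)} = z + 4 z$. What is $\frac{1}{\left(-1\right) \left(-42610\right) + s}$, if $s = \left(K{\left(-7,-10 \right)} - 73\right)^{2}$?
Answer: $\frac{1}{57739} \approx 1.7319 \cdot 10^{-5}$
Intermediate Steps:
$K{\left(r,z \right)} = 5 z$
$s = 15129$ ($s = \left(5 \left(-10\right) - 73\right)^{2} = \left(-50 - 73\right)^{2} = \left(-123\right)^{2} = 15129$)
$\frac{1}{\left(-1\right) \left(-42610\right) + s} = \frac{1}{\left(-1\right) \left(-42610\right) + 15129} = \frac{1}{42610 + 15129} = \frac{1}{57739}$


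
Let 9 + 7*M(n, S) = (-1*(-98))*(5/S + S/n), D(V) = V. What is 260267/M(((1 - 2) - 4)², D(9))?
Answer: 409920525/18163 ≈ 22569.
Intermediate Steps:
M(n, S) = -9/7 + 70/S + 14*S/n (M(n, S) = -9/7 + ((-1*(-98))*(5/S + S/n))/7 = -9/7 + (98*(5/S + S/n))/7 = -9/7 + (490/S + 98*S/n)/7 = -9/7 + (70/S + 14*S/n) = -9/7 + 70/S + 14*S/n)
260267/M(((1 - 2) - 4)², D(9)) = 260267/(-9/7 + 70/9 + 14*9/((1 - 2) - 4)²) = 260267/(-9/7 + 70*(⅑) + 14*9/(-1 - 4)²) = 260267/(-9/7 + 70/9 + 14*9/(-5)²) = 260267/(-9/7 + 70/9 + 14*9/25) = 260267/(-9/7 + 70/9 + 14*9*(1/25)) = 260267/(-9/7 + 70/9 + 126/25) = 260267/(18163/1575) = 260267*(1575/18163) = 409920525/18163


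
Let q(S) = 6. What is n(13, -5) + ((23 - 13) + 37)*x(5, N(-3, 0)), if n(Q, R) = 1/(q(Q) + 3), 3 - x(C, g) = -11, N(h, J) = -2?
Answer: 5923/9 ≈ 658.11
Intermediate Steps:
x(C, g) = 14 (x(C, g) = 3 - 1*(-11) = 3 + 11 = 14)
n(Q, R) = ⅑ (n(Q, R) = 1/(6 + 3) = 1/9 = ⅑)
n(13, -5) + ((23 - 13) + 37)*x(5, N(-3, 0)) = ⅑ + ((23 - 13) + 37)*14 = ⅑ + (10 + 37)*14 = ⅑ + 47*14 = ⅑ + 658 = 5923/9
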